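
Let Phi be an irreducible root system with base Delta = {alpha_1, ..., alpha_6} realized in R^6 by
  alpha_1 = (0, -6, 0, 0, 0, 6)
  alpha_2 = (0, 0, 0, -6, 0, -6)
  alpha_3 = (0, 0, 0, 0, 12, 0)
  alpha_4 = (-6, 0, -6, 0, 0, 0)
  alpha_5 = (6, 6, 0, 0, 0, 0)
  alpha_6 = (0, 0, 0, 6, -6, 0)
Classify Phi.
C6

Compute the Cartan integers a_ij = 2(alpha_i, alpha_j)/(alpha_j, alpha_j); the resulting 6x6 Cartan matrix is
[[2, -1, 0, 0, -1, 0], [-1, 2, 0, 0, 0, -1], [0, 0, 2, 0, 0, -2], [0, 0, 0, 2, -1, 0], [-1, 0, 0, -1, 2, 0], [0, -1, -1, 0, 0, 2]].
The roots have two lengths (squared-length ratio 2:1); the short ones are alpha_{1,2,4,5,6}. The associated Dynkin diagram is a chain of 6 nodes with a double edge at one end; the terminal node there is the unique long simple root (C_6), so the type is C_6 (the algebra sp(12)).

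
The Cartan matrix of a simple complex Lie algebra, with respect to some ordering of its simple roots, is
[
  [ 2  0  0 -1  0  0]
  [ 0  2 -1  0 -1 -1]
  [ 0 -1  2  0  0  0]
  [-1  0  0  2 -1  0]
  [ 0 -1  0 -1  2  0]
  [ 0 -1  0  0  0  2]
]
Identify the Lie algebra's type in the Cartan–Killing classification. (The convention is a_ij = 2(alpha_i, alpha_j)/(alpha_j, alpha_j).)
D_6

The matrix has rank 6 with 2's on the diagonal. Reading the off-diagonal entries as Dynkin edges (a single edge where a_ij = a_ji = -1; a double or triple edge where a_ij * a_ji = 2 or 3), the diagram is a chain of 4 nodes with a fork of two nodes at one end (D_6). One simple-root ordering that puts it in standard form is (alpha_1, alpha_4, alpha_5, alpha_2, alpha_6, alpha_3). So the algebra is type D_6, i.e. so(12).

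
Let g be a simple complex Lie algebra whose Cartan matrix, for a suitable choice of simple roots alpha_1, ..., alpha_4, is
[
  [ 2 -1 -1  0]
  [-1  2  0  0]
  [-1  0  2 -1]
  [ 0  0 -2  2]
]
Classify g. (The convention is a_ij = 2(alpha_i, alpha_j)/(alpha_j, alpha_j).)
The matrix has rank 4 with 2's on the diagonal. Reading the off-diagonal entries as Dynkin edges (a single edge where a_ij = a_ji = -1; a double or triple edge where a_ij * a_ji = 2 or 3), the diagram is a chain of 4 nodes with a double edge at one end; the terminal node there is the unique long simple root (C_4). One simple-root ordering that puts it in standard form is (alpha_2, alpha_1, alpha_3, alpha_4). So the algebra is type C_4, i.e. sp(8).

C4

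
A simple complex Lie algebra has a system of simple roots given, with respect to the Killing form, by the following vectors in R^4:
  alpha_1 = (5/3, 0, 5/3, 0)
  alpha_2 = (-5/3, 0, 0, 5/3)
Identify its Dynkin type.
A_2 (sl(3))

Compute the Cartan integers a_ij = 2(alpha_i, alpha_j)/(alpha_j, alpha_j); the resulting 2x2 Cartan matrix is
[[2, -1], [-1, 2]].
All simple roots have the same length, so the diagram is simply laced. The associated Dynkin diagram is a chain of 2 nodes with single edges (A_2), so the type is A_2 (the algebra sl(3)).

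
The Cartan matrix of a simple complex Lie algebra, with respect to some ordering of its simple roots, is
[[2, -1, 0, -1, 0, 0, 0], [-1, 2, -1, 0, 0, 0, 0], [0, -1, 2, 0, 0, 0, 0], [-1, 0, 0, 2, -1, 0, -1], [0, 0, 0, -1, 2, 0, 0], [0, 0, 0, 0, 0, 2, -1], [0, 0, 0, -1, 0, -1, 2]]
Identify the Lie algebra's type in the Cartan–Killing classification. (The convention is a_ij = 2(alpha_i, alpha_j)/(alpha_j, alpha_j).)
The matrix has rank 7 with 2's on the diagonal. Reading the off-diagonal entries as Dynkin edges (a single edge where a_ij = a_ji = -1; a double or triple edge where a_ij * a_ji = 2 or 3), the diagram is a chain of 6 nodes with one extra node attached to the third node from one end (E_7). One simple-root ordering that puts it in standard form is (alpha_6, alpha_5, alpha_7, alpha_4, alpha_1, alpha_2, alpha_3). So the algebra is type E_7.

E7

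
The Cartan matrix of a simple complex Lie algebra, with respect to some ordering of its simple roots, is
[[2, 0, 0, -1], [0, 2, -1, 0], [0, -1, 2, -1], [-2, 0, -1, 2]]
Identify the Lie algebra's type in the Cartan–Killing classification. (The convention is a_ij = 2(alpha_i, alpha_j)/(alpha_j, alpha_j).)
The matrix has rank 4 with 2's on the diagonal. Reading the off-diagonal entries as Dynkin edges (a single edge where a_ij = a_ji = -1; a double or triple edge where a_ij * a_ji = 2 or 3), the diagram is a chain of 4 nodes with a double edge at one end; the terminal node there is the unique short simple root (B_4). One simple-root ordering that puts it in standard form is (alpha_2, alpha_3, alpha_4, alpha_1). So the algebra is type B_4, i.e. so(9).

B_4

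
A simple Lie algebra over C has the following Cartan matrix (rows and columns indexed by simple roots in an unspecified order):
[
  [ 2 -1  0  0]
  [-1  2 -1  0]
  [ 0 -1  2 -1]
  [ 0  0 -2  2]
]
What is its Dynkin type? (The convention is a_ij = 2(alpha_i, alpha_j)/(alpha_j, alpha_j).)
The matrix has rank 4 with 2's on the diagonal. Reading the off-diagonal entries as Dynkin edges (a single edge where a_ij = a_ji = -1; a double or triple edge where a_ij * a_ji = 2 or 3), the diagram is a chain of 4 nodes with a double edge at one end; the terminal node there is the unique long simple root (C_4). One simple-root ordering that puts it in standard form is (alpha_1, alpha_2, alpha_3, alpha_4). So the algebra is type C_4, i.e. sp(8).

C_4 (sp(8))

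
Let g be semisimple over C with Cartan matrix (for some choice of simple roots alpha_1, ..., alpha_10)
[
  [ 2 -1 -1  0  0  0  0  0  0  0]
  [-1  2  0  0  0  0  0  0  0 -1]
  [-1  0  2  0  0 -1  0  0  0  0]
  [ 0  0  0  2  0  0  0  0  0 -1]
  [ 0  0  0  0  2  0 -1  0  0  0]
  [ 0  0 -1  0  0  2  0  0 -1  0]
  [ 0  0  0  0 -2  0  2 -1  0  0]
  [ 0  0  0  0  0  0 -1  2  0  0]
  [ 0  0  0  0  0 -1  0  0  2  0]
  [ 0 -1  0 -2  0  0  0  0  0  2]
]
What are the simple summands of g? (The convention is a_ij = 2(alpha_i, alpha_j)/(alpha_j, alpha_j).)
B_3 + B_7

The diagram associated to this matrix has two connected components: the simple roots {alpha_5, alpha_7, alpha_8} form a chain of 3 nodes with a double edge at one end; the terminal node there is the unique short simple root (B_3), and {alpha_1, alpha_2, alpha_3, alpha_4, alpha_6, alpha_9, alpha_10} form a chain of 7 nodes with a double edge at one end; the terminal node there is the unique short simple root (B_7). A semisimple Lie algebra decomposes uniquely as the direct sum of simple ideals, one per connected component of its Dynkin diagram, so g ≅ B_3 ⊕ B_7 (dimension 21 + 105 = 126).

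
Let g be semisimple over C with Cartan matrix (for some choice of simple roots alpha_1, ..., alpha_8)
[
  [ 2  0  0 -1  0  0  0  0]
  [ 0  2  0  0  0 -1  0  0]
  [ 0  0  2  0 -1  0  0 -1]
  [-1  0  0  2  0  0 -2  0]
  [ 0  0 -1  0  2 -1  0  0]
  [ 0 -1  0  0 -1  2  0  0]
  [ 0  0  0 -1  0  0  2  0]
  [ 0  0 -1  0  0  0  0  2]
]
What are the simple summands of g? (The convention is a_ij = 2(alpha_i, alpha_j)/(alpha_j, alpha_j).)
The diagram associated to this matrix has two connected components: the simple roots {alpha_2, alpha_3, alpha_5, alpha_6, alpha_8} form a chain of 5 nodes with single edges (A_5), and {alpha_1, alpha_4, alpha_7} form a chain of 3 nodes with a double edge at one end; the terminal node there is the unique short simple root (B_3). A semisimple Lie algebra decomposes uniquely as the direct sum of simple ideals, one per connected component of its Dynkin diagram, so g ≅ A_5 ⊕ B_3 (dimension 35 + 21 = 56).

type A_5 ⊕ type B_3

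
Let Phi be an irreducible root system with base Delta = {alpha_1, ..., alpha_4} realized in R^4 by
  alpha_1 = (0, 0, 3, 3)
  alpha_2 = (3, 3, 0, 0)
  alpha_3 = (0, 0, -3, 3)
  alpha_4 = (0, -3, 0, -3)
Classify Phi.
D_4 (so(8))

Compute the Cartan integers a_ij = 2(alpha_i, alpha_j)/(alpha_j, alpha_j); the resulting 4x4 Cartan matrix is
[[2, 0, 0, -1], [0, 2, 0, -1], [0, 0, 2, -1], [-1, -1, -1, 2]].
All simple roots have the same length, so the diagram is simply laced. The associated Dynkin diagram is a chain of 2 nodes with a fork of two nodes at one end (D_4), so the type is D_4 (the algebra so(8)).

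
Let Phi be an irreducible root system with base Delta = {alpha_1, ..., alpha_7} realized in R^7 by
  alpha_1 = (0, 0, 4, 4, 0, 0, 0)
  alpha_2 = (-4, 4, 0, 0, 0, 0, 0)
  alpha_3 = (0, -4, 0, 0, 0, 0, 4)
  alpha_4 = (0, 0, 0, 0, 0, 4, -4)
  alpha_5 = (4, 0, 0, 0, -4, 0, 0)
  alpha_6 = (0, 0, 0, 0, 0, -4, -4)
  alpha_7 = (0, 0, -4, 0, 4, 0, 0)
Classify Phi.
Compute the Cartan integers a_ij = 2(alpha_i, alpha_j)/(alpha_j, alpha_j); the resulting 7x7 Cartan matrix is
[[2, 0, 0, 0, 0, 0, -1], [0, 2, -1, 0, -1, 0, 0], [0, -1, 2, -1, 0, -1, 0], [0, 0, -1, 2, 0, 0, 0], [0, -1, 0, 0, 2, 0, -1], [0, 0, -1, 0, 0, 2, 0], [-1, 0, 0, 0, -1, 0, 2]].
All simple roots have the same length, so the diagram is simply laced. The associated Dynkin diagram is a chain of 5 nodes with a fork of two nodes at one end (D_7), so the type is D_7 (the algebra so(14)).

D_7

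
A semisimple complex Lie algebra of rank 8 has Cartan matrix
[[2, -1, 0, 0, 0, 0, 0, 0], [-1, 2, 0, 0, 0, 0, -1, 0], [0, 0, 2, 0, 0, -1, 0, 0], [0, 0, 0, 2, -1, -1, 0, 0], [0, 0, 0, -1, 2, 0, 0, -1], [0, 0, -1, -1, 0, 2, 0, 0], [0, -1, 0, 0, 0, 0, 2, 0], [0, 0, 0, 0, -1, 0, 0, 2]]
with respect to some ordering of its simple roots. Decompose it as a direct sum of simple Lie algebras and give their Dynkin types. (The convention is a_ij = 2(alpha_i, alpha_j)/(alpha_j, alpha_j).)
The diagram associated to this matrix has two connected components: the simple roots {alpha_1, alpha_2, alpha_7} form a chain of 3 nodes with single edges (A_3), and {alpha_3, alpha_4, alpha_5, alpha_6, alpha_8} form a chain of 5 nodes with single edges (A_5). A semisimple Lie algebra decomposes uniquely as the direct sum of simple ideals, one per connected component of its Dynkin diagram, so g ≅ A_3 ⊕ A_5 (dimension 15 + 35 = 50).

type A_3 + type A_5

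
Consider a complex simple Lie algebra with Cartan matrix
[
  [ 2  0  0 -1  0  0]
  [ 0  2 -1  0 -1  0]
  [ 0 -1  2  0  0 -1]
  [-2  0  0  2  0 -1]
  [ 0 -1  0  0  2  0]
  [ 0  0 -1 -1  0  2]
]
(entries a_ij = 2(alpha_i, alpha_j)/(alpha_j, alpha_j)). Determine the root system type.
type B_6

The matrix has rank 6 with 2's on the diagonal. Reading the off-diagonal entries as Dynkin edges (a single edge where a_ij = a_ji = -1; a double or triple edge where a_ij * a_ji = 2 or 3), the diagram is a chain of 6 nodes with a double edge at one end; the terminal node there is the unique short simple root (B_6). One simple-root ordering that puts it in standard form is (alpha_5, alpha_2, alpha_3, alpha_6, alpha_4, alpha_1). So the algebra is type B_6, i.e. so(13).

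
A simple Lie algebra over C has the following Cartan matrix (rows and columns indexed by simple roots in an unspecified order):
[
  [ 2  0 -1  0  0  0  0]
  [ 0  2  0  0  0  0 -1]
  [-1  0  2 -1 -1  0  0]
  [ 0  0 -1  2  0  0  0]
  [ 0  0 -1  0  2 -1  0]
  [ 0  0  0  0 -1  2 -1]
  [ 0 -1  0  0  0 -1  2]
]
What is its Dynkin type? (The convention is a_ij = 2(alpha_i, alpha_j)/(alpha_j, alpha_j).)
D_7 (so(14))

The matrix has rank 7 with 2's on the diagonal. Reading the off-diagonal entries as Dynkin edges (a single edge where a_ij = a_ji = -1; a double or triple edge where a_ij * a_ji = 2 or 3), the diagram is a chain of 5 nodes with a fork of two nodes at one end (D_7). One simple-root ordering that puts it in standard form is (alpha_2, alpha_7, alpha_6, alpha_5, alpha_3, alpha_4, alpha_1). So the algebra is type D_7, i.e. so(14).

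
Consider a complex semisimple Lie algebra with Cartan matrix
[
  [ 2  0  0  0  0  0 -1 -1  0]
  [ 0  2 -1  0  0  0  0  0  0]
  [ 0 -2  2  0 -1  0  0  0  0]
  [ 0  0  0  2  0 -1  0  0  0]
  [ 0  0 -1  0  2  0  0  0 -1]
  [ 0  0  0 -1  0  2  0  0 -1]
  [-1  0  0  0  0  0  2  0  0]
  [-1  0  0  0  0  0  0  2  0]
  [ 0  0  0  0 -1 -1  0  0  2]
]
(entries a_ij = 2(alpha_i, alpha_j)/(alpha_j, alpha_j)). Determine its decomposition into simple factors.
The diagram associated to this matrix has two connected components: the simple roots {alpha_1, alpha_7, alpha_8} form a chain of 3 nodes with single edges (A_3), and {alpha_2, alpha_3, alpha_4, alpha_5, alpha_6, alpha_9} form a chain of 6 nodes with a double edge at one end; the terminal node there is the unique short simple root (B_6). A semisimple Lie algebra decomposes uniquely as the direct sum of simple ideals, one per connected component of its Dynkin diagram, so g ≅ A_3 ⊕ B_6 (dimension 15 + 78 = 93).

A3 ⊕ B6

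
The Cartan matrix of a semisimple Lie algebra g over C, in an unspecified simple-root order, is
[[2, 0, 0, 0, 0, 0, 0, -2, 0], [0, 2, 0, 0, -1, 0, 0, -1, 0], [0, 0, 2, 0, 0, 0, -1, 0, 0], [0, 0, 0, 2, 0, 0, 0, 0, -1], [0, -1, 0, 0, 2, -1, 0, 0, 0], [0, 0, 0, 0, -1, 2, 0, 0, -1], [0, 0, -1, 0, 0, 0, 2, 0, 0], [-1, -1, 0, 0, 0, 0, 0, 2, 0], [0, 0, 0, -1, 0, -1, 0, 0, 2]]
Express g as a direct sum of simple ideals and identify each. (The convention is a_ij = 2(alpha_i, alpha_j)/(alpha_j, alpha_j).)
A2 + C7

The diagram associated to this matrix has two connected components: the simple roots {alpha_3, alpha_7} form a chain of 2 nodes with single edges (A_2), and {alpha_1, alpha_2, alpha_4, alpha_5, alpha_6, alpha_8, alpha_9} form a chain of 7 nodes with a double edge at one end; the terminal node there is the unique long simple root (C_7). A semisimple Lie algebra decomposes uniquely as the direct sum of simple ideals, one per connected component of its Dynkin diagram, so g ≅ A_2 ⊕ C_7 (dimension 8 + 105 = 113).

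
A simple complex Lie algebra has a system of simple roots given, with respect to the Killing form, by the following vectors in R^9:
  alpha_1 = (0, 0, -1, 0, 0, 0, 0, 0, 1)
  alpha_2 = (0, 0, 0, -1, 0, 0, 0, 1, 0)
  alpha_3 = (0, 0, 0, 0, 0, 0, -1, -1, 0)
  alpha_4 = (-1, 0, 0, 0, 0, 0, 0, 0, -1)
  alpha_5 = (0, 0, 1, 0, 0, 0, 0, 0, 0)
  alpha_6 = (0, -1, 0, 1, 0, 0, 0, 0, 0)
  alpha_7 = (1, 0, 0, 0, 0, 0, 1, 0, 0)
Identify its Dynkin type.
Compute the Cartan integers a_ij = 2(alpha_i, alpha_j)/(alpha_j, alpha_j); the resulting 7x7 Cartan matrix is
[[2, 0, 0, -1, -2, 0, 0], [0, 2, -1, 0, 0, -1, 0], [0, -1, 2, 0, 0, 0, -1], [-1, 0, 0, 2, 0, 0, -1], [-1, 0, 0, 0, 2, 0, 0], [0, -1, 0, 0, 0, 2, 0], [0, 0, -1, -1, 0, 0, 2]].
The roots have two lengths (squared-length ratio 2:1); the short ones are alpha_{5}. The associated Dynkin diagram is a chain of 7 nodes with a double edge at one end; the terminal node there is the unique short simple root (B_7), so the type is B_7 (the algebra so(15)).

B_7 (so(15))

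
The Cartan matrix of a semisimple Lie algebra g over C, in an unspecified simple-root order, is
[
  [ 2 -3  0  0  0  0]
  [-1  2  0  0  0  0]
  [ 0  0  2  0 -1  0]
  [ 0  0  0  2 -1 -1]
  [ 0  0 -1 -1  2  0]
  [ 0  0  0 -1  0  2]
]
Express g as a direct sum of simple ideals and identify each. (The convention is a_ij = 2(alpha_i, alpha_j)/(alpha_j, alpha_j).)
A_4 + G_2

The diagram associated to this matrix has two connected components: the simple roots {alpha_3, alpha_4, alpha_5, alpha_6} form a chain of 4 nodes with single edges (A_4), and {alpha_1, alpha_2} form two nodes joined by a triple edge (G_2). A semisimple Lie algebra decomposes uniquely as the direct sum of simple ideals, one per connected component of its Dynkin diagram, so g ≅ A_4 ⊕ G_2 (dimension 24 + 14 = 38).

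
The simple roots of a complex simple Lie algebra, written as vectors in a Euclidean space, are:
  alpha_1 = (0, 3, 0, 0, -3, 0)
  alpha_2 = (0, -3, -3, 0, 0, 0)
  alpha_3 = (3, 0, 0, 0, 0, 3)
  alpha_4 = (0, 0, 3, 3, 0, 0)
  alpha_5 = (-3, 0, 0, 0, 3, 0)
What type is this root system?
A_5 (sl(6))

Compute the Cartan integers a_ij = 2(alpha_i, alpha_j)/(alpha_j, alpha_j); the resulting 5x5 Cartan matrix is
[[2, -1, 0, 0, -1], [-1, 2, 0, -1, 0], [0, 0, 2, 0, -1], [0, -1, 0, 2, 0], [-1, 0, -1, 0, 2]].
All simple roots have the same length, so the diagram is simply laced. The associated Dynkin diagram is a chain of 5 nodes with single edges (A_5), so the type is A_5 (the algebra sl(6)).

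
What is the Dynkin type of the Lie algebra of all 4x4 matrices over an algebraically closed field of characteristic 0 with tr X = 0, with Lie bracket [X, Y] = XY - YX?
type A_3

This is sl(4), which has dimension 4^2 - 1 = 15 and rank 4 - 1 = 3 (a Cartan subalgebra is the diagonal traceless matrices). In the classification of classical Lie algebras, the special linear algebra sl(n+1) has type A_n; here n = 3, so the Dynkin diagram is a chain of 3 nodes with single edges (A_3). Hence the type is A_3.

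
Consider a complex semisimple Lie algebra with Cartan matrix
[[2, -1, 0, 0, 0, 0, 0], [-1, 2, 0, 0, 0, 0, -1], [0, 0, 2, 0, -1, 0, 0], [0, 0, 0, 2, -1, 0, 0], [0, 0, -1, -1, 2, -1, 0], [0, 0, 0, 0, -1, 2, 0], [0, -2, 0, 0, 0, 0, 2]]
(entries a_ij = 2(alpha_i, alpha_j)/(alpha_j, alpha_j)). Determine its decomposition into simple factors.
The diagram associated to this matrix has two connected components: the simple roots {alpha_1, alpha_2, alpha_7} form a chain of 3 nodes with a double edge at one end; the terminal node there is the unique long simple root (C_3), and {alpha_3, alpha_4, alpha_5, alpha_6} form a chain of 2 nodes with a fork of two nodes at one end (D_4). A semisimple Lie algebra decomposes uniquely as the direct sum of simple ideals, one per connected component of its Dynkin diagram, so g ≅ C_3 ⊕ D_4 (dimension 21 + 28 = 49).

C_3 (sp(6)) ⊕ D_4 (so(8))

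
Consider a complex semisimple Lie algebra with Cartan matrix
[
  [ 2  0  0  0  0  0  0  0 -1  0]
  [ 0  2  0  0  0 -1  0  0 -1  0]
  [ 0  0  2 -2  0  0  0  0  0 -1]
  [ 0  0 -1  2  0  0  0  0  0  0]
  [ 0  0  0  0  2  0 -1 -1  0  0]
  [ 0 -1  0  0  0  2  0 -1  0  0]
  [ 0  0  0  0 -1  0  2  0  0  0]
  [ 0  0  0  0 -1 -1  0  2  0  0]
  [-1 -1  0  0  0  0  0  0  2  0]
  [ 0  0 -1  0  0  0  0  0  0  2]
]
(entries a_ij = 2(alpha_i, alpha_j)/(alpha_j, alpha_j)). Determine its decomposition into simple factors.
The diagram associated to this matrix has two connected components: the simple roots {alpha_1, alpha_2, alpha_5, alpha_6, alpha_7, alpha_8, alpha_9} form a chain of 7 nodes with single edges (A_7), and {alpha_3, alpha_4, alpha_10} form a chain of 3 nodes with a double edge at one end; the terminal node there is the unique short simple root (B_3). A semisimple Lie algebra decomposes uniquely as the direct sum of simple ideals, one per connected component of its Dynkin diagram, so g ≅ A_7 ⊕ B_3 (dimension 63 + 21 = 84).

A_7 (sl(8)) + B_3 (so(7))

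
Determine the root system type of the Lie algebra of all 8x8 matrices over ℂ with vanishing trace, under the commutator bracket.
This is sl(8), which has dimension 8^2 - 1 = 63 and rank 8 - 1 = 7 (a Cartan subalgebra is the diagonal traceless matrices). In the classification of classical Lie algebras, the special linear algebra sl(n+1) has type A_n; here n = 7, so the Dynkin diagram is a chain of 7 nodes with single edges (A_7). Hence the type is A_7.

A7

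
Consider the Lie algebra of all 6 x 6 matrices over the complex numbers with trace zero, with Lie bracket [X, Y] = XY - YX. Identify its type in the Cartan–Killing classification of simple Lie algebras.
A5

This is sl(6), which has dimension 6^2 - 1 = 35 and rank 6 - 1 = 5 (a Cartan subalgebra is the diagonal traceless matrices). In the classification of classical Lie algebras, the special linear algebra sl(n+1) has type A_n; here n = 5, so the Dynkin diagram is a chain of 5 nodes with single edges (A_5). Hence the type is A_5.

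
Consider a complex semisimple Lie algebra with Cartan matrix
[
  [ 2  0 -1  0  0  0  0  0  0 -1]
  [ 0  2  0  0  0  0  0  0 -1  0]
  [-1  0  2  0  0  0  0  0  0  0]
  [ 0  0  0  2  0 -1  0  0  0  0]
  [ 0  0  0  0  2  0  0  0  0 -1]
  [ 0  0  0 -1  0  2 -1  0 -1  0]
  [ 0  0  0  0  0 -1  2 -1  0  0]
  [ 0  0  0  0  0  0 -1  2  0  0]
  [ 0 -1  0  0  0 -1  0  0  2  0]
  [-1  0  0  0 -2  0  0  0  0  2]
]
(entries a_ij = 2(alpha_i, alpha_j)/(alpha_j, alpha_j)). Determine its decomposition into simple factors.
The diagram associated to this matrix has two connected components: the simple roots {alpha_1, alpha_3, alpha_5, alpha_10} form a chain of 4 nodes with a double edge at one end; the terminal node there is the unique short simple root (B_4), and {alpha_2, alpha_4, alpha_6, alpha_7, alpha_8, alpha_9} form a chain of 5 nodes with one extra node attached to the third node from one end (E_6). A semisimple Lie algebra decomposes uniquely as the direct sum of simple ideals, one per connected component of its Dynkin diagram, so g ≅ B_4 ⊕ E_6 (dimension 36 + 78 = 114).

type B_4 + type E_6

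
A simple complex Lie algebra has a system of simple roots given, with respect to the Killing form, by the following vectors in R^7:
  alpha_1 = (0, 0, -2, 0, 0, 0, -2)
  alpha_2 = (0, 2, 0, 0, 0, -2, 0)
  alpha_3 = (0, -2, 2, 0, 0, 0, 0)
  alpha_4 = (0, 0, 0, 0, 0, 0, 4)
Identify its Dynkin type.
Compute the Cartan integers a_ij = 2(alpha_i, alpha_j)/(alpha_j, alpha_j); the resulting 4x4 Cartan matrix is
[[2, 0, -1, -1], [0, 2, -1, 0], [-1, -1, 2, 0], [-2, 0, 0, 2]].
The roots have two lengths (squared-length ratio 2:1); the short ones are alpha_{1,2,3}. The associated Dynkin diagram is a chain of 4 nodes with a double edge at one end; the terminal node there is the unique long simple root (C_4), so the type is C_4 (the algebra sp(8)).

C4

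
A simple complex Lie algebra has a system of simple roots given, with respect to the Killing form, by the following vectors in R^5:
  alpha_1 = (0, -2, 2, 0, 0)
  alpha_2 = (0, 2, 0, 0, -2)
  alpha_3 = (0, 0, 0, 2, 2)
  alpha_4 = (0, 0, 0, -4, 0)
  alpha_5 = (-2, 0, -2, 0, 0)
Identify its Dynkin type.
Compute the Cartan integers a_ij = 2(alpha_i, alpha_j)/(alpha_j, alpha_j); the resulting 5x5 Cartan matrix is
[[2, -1, 0, 0, -1], [-1, 2, -1, 0, 0], [0, -1, 2, -1, 0], [0, 0, -2, 2, 0], [-1, 0, 0, 0, 2]].
The roots have two lengths (squared-length ratio 2:1); the short ones are alpha_{1,2,3,5}. The associated Dynkin diagram is a chain of 5 nodes with a double edge at one end; the terminal node there is the unique long simple root (C_5), so the type is C_5 (the algebra sp(10)).

C_5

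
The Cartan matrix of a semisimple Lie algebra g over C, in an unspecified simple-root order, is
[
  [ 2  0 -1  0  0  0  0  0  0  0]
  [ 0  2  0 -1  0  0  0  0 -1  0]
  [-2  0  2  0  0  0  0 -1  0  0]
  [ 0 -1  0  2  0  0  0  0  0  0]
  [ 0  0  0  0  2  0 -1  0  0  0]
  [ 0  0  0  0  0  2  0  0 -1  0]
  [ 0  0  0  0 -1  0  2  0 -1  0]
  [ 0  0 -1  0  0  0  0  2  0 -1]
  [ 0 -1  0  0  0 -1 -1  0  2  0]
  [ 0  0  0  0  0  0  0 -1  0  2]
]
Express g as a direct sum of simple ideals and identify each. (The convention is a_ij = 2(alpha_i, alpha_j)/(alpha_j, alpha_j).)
The diagram associated to this matrix has two connected components: the simple roots {alpha_1, alpha_3, alpha_8, alpha_10} form a chain of 4 nodes with a double edge at one end; the terminal node there is the unique short simple root (B_4), and {alpha_2, alpha_4, alpha_5, alpha_6, alpha_7, alpha_9} form a chain of 5 nodes with one extra node attached to the third node from one end (E_6). A semisimple Lie algebra decomposes uniquely as the direct sum of simple ideals, one per connected component of its Dynkin diagram, so g ≅ B_4 ⊕ E_6 (dimension 36 + 78 = 114).

B_4 + E_6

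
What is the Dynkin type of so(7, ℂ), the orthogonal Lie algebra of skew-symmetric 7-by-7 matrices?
This is so(7) with 7 odd, which has dimension 7(7-1)/2 = 21 and rank (7-1)/2 = 3. In the classification of classical Lie algebras, the orthogonal algebra so(2n+1) in an odd number of variables has type B_n; here n = 3, so the Dynkin diagram is a chain of 3 nodes with a double edge at one end; the terminal node there is the unique short simple root (B_3). Hence the type is B_3.

B_3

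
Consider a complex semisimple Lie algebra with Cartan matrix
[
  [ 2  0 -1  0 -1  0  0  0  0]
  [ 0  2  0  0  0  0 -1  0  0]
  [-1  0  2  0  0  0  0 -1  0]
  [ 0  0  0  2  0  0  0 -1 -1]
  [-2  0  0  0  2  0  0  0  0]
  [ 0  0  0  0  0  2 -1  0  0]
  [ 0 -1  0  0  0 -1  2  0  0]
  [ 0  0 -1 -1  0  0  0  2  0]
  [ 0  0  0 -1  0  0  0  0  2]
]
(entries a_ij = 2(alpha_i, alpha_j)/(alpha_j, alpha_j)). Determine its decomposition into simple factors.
type A_3 ⊕ type C_6

The diagram associated to this matrix has two connected components: the simple roots {alpha_2, alpha_6, alpha_7} form a chain of 3 nodes with single edges (A_3), and {alpha_1, alpha_3, alpha_4, alpha_5, alpha_8, alpha_9} form a chain of 6 nodes with a double edge at one end; the terminal node there is the unique long simple root (C_6). A semisimple Lie algebra decomposes uniquely as the direct sum of simple ideals, one per connected component of its Dynkin diagram, so g ≅ A_3 ⊕ C_6 (dimension 15 + 78 = 93).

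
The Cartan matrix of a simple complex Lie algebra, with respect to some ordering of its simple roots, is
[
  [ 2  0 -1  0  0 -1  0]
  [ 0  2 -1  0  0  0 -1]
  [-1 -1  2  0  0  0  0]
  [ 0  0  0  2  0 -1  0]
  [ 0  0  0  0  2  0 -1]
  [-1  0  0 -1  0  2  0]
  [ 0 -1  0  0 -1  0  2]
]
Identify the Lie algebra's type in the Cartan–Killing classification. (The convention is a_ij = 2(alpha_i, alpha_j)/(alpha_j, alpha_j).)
The matrix has rank 7 with 2's on the diagonal. Reading the off-diagonal entries as Dynkin edges (a single edge where a_ij = a_ji = -1; a double or triple edge where a_ij * a_ji = 2 or 3), the diagram is a chain of 7 nodes with single edges (A_7). One simple-root ordering that puts it in standard form is (alpha_4, alpha_6, alpha_1, alpha_3, alpha_2, alpha_7, alpha_5). So the algebra is type A_7, i.e. sl(8).

type A_7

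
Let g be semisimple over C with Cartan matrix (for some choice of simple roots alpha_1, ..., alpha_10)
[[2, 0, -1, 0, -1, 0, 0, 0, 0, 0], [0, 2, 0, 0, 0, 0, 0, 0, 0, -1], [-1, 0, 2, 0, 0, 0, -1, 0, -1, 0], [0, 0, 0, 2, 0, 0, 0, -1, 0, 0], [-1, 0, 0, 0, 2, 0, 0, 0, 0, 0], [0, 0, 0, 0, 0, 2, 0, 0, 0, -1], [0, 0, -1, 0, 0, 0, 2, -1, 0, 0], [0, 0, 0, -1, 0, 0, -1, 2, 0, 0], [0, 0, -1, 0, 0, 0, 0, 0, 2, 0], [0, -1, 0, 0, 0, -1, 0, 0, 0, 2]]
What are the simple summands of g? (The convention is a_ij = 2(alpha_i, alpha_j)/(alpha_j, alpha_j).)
The diagram associated to this matrix has two connected components: the simple roots {alpha_2, alpha_6, alpha_10} form a chain of 3 nodes with single edges (A_3), and {alpha_1, alpha_3, alpha_4, alpha_5, alpha_7, alpha_8, alpha_9} form a chain of 6 nodes with one extra node attached to the third node from one end (E_7). A semisimple Lie algebra decomposes uniquely as the direct sum of simple ideals, one per connected component of its Dynkin diagram, so g ≅ A_3 ⊕ E_7 (dimension 15 + 133 = 148).

A_3 + E_7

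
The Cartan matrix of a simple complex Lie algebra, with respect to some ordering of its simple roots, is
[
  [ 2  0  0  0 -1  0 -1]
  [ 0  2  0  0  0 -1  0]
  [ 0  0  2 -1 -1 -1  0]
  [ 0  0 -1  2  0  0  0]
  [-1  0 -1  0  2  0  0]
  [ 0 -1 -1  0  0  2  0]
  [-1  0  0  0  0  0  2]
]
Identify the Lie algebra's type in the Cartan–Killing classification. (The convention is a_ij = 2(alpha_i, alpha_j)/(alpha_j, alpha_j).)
The matrix has rank 7 with 2's on the diagonal. Reading the off-diagonal entries as Dynkin edges (a single edge where a_ij = a_ji = -1; a double or triple edge where a_ij * a_ji = 2 or 3), the diagram is a chain of 6 nodes with one extra node attached to the third node from one end (E_7). One simple-root ordering that puts it in standard form is (alpha_2, alpha_4, alpha_6, alpha_3, alpha_5, alpha_1, alpha_7). So the algebra is type E_7.

E7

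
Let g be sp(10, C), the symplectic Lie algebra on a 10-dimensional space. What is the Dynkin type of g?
This is sp(10), which has dimension 10(10+1)/2 = 55 and rank 10/2 = 5. In the classification of classical Lie algebras, the symplectic algebra sp(2n) has type C_n; here n = 5, so the Dynkin diagram is a chain of 5 nodes with a double edge at one end; the terminal node there is the unique long simple root (C_5). Hence the type is C_5.

type C_5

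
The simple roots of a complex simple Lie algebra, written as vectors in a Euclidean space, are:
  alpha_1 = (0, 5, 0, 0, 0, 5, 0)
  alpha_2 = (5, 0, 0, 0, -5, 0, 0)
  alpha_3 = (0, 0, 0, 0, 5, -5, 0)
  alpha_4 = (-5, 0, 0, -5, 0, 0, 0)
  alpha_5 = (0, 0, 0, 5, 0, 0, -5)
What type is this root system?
A_5

Compute the Cartan integers a_ij = 2(alpha_i, alpha_j)/(alpha_j, alpha_j); the resulting 5x5 Cartan matrix is
[[2, 0, -1, 0, 0], [0, 2, -1, -1, 0], [-1, -1, 2, 0, 0], [0, -1, 0, 2, -1], [0, 0, 0, -1, 2]].
All simple roots have the same length, so the diagram is simply laced. The associated Dynkin diagram is a chain of 5 nodes with single edges (A_5), so the type is A_5 (the algebra sl(6)).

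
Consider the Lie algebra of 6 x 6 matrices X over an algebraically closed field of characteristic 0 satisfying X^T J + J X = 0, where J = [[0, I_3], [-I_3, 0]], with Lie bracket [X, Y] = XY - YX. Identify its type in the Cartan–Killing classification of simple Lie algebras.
This is sp(6), which has dimension 6(6+1)/2 = 21 and rank 6/2 = 3. In the classification of classical Lie algebras, the symplectic algebra sp(2n) has type C_n; here n = 3, so the Dynkin diagram is a chain of 3 nodes with a double edge at one end; the terminal node there is the unique long simple root (C_3). Hence the type is C_3.

type C_3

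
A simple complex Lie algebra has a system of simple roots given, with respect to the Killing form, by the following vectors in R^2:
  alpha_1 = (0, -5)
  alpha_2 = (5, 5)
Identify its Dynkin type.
Compute the Cartan integers a_ij = 2(alpha_i, alpha_j)/(alpha_j, alpha_j); the resulting 2x2 Cartan matrix is
[[2, -1], [-2, 2]].
The roots have two lengths (squared-length ratio 2:1); the short ones are alpha_{1}. The associated Dynkin diagram is a chain of 2 nodes with a double edge at one end; the terminal node there is the unique short simple root (B_2), so the type is B_2 (the algebra so(5)).

B_2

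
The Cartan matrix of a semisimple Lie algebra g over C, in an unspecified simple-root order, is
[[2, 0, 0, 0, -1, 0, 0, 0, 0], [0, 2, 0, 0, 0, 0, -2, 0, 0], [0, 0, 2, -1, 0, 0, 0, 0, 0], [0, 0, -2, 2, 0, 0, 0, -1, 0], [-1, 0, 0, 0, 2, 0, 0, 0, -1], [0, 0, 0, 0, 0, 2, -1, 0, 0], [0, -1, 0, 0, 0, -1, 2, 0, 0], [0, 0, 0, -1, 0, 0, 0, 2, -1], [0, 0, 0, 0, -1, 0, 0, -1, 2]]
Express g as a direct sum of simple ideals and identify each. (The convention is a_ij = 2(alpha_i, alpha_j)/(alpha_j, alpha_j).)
type B_6 ⊕ type C_3

The diagram associated to this matrix has two connected components: the simple roots {alpha_1, alpha_3, alpha_4, alpha_5, alpha_8, alpha_9} form a chain of 6 nodes with a double edge at one end; the terminal node there is the unique short simple root (B_6), and {alpha_2, alpha_6, alpha_7} form a chain of 3 nodes with a double edge at one end; the terminal node there is the unique long simple root (C_3). A semisimple Lie algebra decomposes uniquely as the direct sum of simple ideals, one per connected component of its Dynkin diagram, so g ≅ B_6 ⊕ C_3 (dimension 78 + 21 = 99).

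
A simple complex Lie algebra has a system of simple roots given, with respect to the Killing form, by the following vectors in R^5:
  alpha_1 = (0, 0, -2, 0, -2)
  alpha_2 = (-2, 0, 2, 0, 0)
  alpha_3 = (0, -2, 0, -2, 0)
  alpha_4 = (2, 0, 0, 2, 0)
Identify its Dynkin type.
type A_4

Compute the Cartan integers a_ij = 2(alpha_i, alpha_j)/(alpha_j, alpha_j); the resulting 4x4 Cartan matrix is
[[2, -1, 0, 0], [-1, 2, 0, -1], [0, 0, 2, -1], [0, -1, -1, 2]].
All simple roots have the same length, so the diagram is simply laced. The associated Dynkin diagram is a chain of 4 nodes with single edges (A_4), so the type is A_4 (the algebra sl(5)).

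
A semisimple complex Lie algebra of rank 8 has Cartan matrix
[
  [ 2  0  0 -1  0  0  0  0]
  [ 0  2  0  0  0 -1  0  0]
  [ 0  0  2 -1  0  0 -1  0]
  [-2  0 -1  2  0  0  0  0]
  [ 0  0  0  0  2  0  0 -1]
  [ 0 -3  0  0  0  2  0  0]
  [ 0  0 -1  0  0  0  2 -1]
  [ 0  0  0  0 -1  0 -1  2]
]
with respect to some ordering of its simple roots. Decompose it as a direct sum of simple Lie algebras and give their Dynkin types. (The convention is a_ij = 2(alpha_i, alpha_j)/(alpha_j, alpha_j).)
B6 + G2

The diagram associated to this matrix has two connected components: the simple roots {alpha_1, alpha_3, alpha_4, alpha_5, alpha_7, alpha_8} form a chain of 6 nodes with a double edge at one end; the terminal node there is the unique short simple root (B_6), and {alpha_2, alpha_6} form two nodes joined by a triple edge (G_2). A semisimple Lie algebra decomposes uniquely as the direct sum of simple ideals, one per connected component of its Dynkin diagram, so g ≅ B_6 ⊕ G_2 (dimension 78 + 14 = 92).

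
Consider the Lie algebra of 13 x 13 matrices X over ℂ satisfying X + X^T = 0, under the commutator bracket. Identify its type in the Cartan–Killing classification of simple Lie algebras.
This is so(13) with 13 odd, which has dimension 13(13-1)/2 = 78 and rank (13-1)/2 = 6. In the classification of classical Lie algebras, the orthogonal algebra so(2n+1) in an odd number of variables has type B_n; here n = 6, so the Dynkin diagram is a chain of 6 nodes with a double edge at one end; the terminal node there is the unique short simple root (B_6). Hence the type is B_6.

B_6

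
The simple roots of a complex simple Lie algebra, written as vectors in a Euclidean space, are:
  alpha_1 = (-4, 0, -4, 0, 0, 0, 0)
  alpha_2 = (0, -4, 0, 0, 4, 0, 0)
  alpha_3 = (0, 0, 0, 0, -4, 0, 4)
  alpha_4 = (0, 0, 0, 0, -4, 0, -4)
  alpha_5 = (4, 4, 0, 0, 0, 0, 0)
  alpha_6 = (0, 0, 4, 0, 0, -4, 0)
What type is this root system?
Compute the Cartan integers a_ij = 2(alpha_i, alpha_j)/(alpha_j, alpha_j); the resulting 6x6 Cartan matrix is
[[2, 0, 0, 0, -1, -1], [0, 2, -1, -1, -1, 0], [0, -1, 2, 0, 0, 0], [0, -1, 0, 2, 0, 0], [-1, -1, 0, 0, 2, 0], [-1, 0, 0, 0, 0, 2]].
All simple roots have the same length, so the diagram is simply laced. The associated Dynkin diagram is a chain of 4 nodes with a fork of two nodes at one end (D_6), so the type is D_6 (the algebra so(12)).

D_6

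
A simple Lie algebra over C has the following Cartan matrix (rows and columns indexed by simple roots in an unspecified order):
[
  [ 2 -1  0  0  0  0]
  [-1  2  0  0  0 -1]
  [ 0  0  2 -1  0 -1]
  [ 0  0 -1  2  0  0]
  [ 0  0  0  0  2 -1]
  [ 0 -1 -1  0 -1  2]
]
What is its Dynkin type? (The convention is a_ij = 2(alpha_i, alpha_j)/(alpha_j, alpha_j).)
E_6

The matrix has rank 6 with 2's on the diagonal. Reading the off-diagonal entries as Dynkin edges (a single edge where a_ij = a_ji = -1; a double or triple edge where a_ij * a_ji = 2 or 3), the diagram is a chain of 5 nodes with one extra node attached to the third node from one end (E_6). One simple-root ordering that puts it in standard form is (alpha_1, alpha_5, alpha_2, alpha_6, alpha_3, alpha_4). So the algebra is type E_6.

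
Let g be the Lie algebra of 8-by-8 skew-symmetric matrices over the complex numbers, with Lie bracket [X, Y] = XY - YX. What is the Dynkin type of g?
This is so(8) with 8 even, which has dimension 8(8-1)/2 = 28 and rank 8/2 = 4. In the classification of classical Lie algebras, the orthogonal algebra so(2n) in an even number of variables has type D_n; here n = 4, so the Dynkin diagram is a chain of 2 nodes with a fork of two nodes at one end (D_4). Hence the type is D_4.

D_4 (so(8))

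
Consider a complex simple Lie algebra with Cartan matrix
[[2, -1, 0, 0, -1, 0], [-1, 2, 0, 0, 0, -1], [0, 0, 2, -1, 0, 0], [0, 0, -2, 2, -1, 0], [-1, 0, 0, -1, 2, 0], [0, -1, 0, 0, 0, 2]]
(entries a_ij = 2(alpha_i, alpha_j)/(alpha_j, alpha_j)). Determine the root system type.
The matrix has rank 6 with 2's on the diagonal. Reading the off-diagonal entries as Dynkin edges (a single edge where a_ij = a_ji = -1; a double or triple edge where a_ij * a_ji = 2 or 3), the diagram is a chain of 6 nodes with a double edge at one end; the terminal node there is the unique short simple root (B_6). One simple-root ordering that puts it in standard form is (alpha_6, alpha_2, alpha_1, alpha_5, alpha_4, alpha_3). So the algebra is type B_6, i.e. so(13).

B_6 (so(13))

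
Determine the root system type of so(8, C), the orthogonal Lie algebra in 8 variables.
This is so(8) with 8 even, which has dimension 8(8-1)/2 = 28 and rank 8/2 = 4. In the classification of classical Lie algebras, the orthogonal algebra so(2n) in an even number of variables has type D_n; here n = 4, so the Dynkin diagram is a chain of 2 nodes with a fork of two nodes at one end (D_4). Hence the type is D_4.

D_4 (so(8))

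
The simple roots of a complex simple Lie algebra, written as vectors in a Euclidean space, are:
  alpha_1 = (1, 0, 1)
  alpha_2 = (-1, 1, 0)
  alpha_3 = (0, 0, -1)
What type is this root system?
type B_3

Compute the Cartan integers a_ij = 2(alpha_i, alpha_j)/(alpha_j, alpha_j); the resulting 3x3 Cartan matrix is
[[2, -1, -2], [-1, 2, 0], [-1, 0, 2]].
The roots have two lengths (squared-length ratio 2:1); the short ones are alpha_{3}. The associated Dynkin diagram is a chain of 3 nodes with a double edge at one end; the terminal node there is the unique short simple root (B_3), so the type is B_3 (the algebra so(7)).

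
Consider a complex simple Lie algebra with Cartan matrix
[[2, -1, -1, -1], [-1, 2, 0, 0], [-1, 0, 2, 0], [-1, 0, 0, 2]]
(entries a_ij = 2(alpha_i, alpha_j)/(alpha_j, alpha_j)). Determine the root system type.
The matrix has rank 4 with 2's on the diagonal. Reading the off-diagonal entries as Dynkin edges (a single edge where a_ij = a_ji = -1; a double or triple edge where a_ij * a_ji = 2 or 3), the diagram is a chain of 2 nodes with a fork of two nodes at one end (D_4). One simple-root ordering that puts it in standard form is (alpha_4, alpha_1, alpha_3, alpha_2). So the algebra is type D_4, i.e. so(8).

D_4 (so(8))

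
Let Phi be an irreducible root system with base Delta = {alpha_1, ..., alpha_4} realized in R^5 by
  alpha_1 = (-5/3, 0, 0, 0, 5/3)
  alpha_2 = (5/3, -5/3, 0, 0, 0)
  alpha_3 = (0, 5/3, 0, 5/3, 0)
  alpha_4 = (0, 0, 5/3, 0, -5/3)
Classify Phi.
A4

Compute the Cartan integers a_ij = 2(alpha_i, alpha_j)/(alpha_j, alpha_j); the resulting 4x4 Cartan matrix is
[[2, -1, 0, -1], [-1, 2, -1, 0], [0, -1, 2, 0], [-1, 0, 0, 2]].
All simple roots have the same length, so the diagram is simply laced. The associated Dynkin diagram is a chain of 4 nodes with single edges (A_4), so the type is A_4 (the algebra sl(5)).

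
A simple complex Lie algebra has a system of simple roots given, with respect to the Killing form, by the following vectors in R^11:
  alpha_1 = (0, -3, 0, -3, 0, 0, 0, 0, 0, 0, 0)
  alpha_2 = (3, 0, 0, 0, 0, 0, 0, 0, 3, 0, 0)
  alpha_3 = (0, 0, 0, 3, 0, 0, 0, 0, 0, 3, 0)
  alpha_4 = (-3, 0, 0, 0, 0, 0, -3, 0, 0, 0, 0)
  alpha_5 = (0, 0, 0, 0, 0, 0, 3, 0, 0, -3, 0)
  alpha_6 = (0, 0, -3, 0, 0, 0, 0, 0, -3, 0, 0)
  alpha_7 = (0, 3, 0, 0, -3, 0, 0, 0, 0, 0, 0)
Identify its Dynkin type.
A_7 (sl(8))

Compute the Cartan integers a_ij = 2(alpha_i, alpha_j)/(alpha_j, alpha_j); the resulting 7x7 Cartan matrix is
[[2, 0, -1, 0, 0, 0, -1], [0, 2, 0, -1, 0, -1, 0], [-1, 0, 2, 0, -1, 0, 0], [0, -1, 0, 2, -1, 0, 0], [0, 0, -1, -1, 2, 0, 0], [0, -1, 0, 0, 0, 2, 0], [-1, 0, 0, 0, 0, 0, 2]].
All simple roots have the same length, so the diagram is simply laced. The associated Dynkin diagram is a chain of 7 nodes with single edges (A_7), so the type is A_7 (the algebra sl(8)).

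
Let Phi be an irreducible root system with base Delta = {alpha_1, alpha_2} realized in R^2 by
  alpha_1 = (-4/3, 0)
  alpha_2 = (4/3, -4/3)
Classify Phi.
Compute the Cartan integers a_ij = 2(alpha_i, alpha_j)/(alpha_j, alpha_j); the resulting 2x2 Cartan matrix is
[[2, -1], [-2, 2]].
The roots have two lengths (squared-length ratio 2:1); the short ones are alpha_{1}. The associated Dynkin diagram is a chain of 2 nodes with a double edge at one end; the terminal node there is the unique short simple root (B_2), so the type is B_2 (the algebra so(5)).

B_2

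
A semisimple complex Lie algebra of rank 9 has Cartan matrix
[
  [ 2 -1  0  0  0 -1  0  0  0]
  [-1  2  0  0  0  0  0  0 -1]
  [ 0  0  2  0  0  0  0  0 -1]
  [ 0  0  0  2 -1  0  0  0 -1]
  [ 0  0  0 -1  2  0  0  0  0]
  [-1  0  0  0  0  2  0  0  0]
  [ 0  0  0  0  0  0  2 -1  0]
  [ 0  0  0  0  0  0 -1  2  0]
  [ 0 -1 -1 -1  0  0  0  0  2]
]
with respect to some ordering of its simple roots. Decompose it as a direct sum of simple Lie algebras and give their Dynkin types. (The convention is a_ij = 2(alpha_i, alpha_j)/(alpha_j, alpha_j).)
The diagram associated to this matrix has two connected components: the simple roots {alpha_7, alpha_8} form a chain of 2 nodes with single edges (A_2), and {alpha_1, alpha_2, alpha_3, alpha_4, alpha_5, alpha_6, alpha_9} form a chain of 6 nodes with one extra node attached to the third node from one end (E_7). A semisimple Lie algebra decomposes uniquely as the direct sum of simple ideals, one per connected component of its Dynkin diagram, so g ≅ A_2 ⊕ E_7 (dimension 8 + 133 = 141).

A_2 (sl(3)) ⊕ E_7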